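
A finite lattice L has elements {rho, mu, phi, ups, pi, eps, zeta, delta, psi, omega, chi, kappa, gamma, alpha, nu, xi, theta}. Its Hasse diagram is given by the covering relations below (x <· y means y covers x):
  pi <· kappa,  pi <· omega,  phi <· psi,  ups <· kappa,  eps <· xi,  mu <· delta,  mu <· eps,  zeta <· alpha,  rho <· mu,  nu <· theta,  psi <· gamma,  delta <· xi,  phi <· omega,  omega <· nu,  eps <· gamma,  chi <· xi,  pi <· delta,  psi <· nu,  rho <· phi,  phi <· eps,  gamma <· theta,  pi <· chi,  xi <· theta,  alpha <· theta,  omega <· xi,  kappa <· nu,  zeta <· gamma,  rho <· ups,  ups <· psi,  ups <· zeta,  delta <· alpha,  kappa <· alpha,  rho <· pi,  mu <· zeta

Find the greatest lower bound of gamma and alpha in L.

Common lower bounds of {gamma, alpha}: mu, rho, ups, zeta.
The greatest among these is zeta.

zeta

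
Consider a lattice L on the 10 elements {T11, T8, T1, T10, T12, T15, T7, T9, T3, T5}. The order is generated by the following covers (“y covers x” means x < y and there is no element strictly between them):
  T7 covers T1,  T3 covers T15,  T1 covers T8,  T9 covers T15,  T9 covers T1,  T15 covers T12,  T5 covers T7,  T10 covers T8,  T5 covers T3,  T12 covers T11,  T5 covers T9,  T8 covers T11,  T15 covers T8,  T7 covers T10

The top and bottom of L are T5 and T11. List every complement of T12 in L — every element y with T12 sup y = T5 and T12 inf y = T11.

Need y with T12 ∨ y = T5 and T12 ∧ y = T11.
Checking each element gives: T10, T7.

T10, T7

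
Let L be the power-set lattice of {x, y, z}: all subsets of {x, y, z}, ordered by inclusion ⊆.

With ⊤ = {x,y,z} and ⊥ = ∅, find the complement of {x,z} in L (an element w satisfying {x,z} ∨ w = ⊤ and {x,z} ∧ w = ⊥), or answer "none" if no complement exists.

Need w with {x,z} ∨ w = {x,y,z} and {x,z} ∧ w = ∅.
Checking each element gives: {y}.

{y}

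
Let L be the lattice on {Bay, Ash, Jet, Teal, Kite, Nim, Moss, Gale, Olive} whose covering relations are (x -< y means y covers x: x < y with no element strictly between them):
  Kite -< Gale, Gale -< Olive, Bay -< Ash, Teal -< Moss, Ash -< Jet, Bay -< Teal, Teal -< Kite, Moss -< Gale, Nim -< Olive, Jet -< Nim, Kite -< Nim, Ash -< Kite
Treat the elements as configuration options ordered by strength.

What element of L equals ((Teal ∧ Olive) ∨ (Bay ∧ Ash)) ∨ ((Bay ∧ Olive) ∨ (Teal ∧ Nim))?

Teal

Teal ∧ Olive = Teal
Bay ∧ Ash = Bay
Teal ∨ Bay = Teal
Bay ∧ Olive = Bay
Teal ∧ Nim = Teal
Bay ∨ Teal = Teal
Teal ∨ Teal = Teal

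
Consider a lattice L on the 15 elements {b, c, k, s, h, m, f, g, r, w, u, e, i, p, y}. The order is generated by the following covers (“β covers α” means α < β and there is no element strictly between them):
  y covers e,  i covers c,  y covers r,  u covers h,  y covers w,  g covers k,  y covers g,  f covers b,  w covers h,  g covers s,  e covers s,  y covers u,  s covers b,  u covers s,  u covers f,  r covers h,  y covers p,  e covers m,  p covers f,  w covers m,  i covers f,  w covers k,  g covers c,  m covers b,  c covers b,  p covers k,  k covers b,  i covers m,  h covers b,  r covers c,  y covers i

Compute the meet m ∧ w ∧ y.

m

Common lower bounds of {m, w, y}: b, m.
The greatest among these is m.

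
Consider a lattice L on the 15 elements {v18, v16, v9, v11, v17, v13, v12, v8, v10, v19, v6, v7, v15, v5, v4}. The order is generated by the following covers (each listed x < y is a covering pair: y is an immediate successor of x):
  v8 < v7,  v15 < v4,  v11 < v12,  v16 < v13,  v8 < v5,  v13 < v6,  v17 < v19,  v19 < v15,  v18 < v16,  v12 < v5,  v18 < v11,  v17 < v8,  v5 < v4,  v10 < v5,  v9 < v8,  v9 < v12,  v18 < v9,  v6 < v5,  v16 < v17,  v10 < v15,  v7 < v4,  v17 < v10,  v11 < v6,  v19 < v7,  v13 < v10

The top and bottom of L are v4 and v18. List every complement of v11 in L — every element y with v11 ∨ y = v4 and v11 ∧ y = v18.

Need y with v11 ∨ y = v4 and v11 ∧ y = v18.
Checking each element gives: v15, v19, v7.

v15, v19, v7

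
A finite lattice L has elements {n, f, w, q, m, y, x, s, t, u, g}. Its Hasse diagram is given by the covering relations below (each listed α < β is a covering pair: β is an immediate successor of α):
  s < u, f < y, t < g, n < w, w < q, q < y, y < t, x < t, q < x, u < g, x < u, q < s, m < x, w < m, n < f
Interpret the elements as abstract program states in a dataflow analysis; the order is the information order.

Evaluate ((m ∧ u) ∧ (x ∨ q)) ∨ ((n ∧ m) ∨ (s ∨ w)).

u

m ∧ u = m
x ∨ q = x
m ∧ x = m
n ∧ m = n
s ∨ w = s
n ∨ s = s
m ∨ s = u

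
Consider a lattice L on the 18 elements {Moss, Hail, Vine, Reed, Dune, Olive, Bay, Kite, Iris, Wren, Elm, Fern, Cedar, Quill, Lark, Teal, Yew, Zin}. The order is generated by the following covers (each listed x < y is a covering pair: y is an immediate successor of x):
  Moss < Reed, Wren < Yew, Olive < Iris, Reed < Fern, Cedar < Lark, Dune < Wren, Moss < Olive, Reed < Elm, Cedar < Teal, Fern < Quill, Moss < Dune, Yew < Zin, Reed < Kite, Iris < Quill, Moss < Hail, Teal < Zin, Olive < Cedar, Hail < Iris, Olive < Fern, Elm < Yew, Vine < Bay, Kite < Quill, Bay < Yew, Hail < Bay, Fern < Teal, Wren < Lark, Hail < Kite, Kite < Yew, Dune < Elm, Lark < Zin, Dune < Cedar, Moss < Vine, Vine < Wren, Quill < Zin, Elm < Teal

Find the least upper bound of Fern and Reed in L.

Common upper bounds of {Fern, Reed}: Fern, Quill, Teal, Zin.
The least among these is Fern.

Fern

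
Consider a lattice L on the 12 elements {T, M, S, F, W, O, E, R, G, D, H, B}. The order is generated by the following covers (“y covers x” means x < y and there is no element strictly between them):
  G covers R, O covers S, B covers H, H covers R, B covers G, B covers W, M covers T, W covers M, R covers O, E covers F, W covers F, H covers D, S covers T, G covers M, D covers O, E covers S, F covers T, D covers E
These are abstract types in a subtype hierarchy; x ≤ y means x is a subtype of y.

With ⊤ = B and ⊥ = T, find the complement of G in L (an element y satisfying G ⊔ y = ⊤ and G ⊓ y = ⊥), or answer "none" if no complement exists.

Need y with G ∨ y = B and G ∧ y = T.
Checking each element gives: F.

F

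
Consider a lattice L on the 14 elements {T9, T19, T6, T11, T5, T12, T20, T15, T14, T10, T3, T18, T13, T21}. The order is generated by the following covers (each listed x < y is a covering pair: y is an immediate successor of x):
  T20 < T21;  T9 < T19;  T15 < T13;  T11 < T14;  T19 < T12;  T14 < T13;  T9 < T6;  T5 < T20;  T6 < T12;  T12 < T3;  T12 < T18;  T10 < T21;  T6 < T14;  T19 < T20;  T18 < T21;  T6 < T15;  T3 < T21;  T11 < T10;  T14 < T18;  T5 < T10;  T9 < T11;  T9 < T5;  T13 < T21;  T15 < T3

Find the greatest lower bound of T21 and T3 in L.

T3

Common lower bounds of {T21, T3}: T12, T15, T19, T3, T6, T9.
The greatest among these is T3.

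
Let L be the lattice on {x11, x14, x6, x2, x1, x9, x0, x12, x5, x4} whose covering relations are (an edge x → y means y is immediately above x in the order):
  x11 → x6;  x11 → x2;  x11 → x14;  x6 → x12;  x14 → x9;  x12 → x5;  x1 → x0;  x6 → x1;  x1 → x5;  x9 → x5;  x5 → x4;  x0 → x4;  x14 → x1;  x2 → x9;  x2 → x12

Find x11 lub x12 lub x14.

Common upper bounds of {x11, x12, x14}: x4, x5.
The least among these is x5.

x5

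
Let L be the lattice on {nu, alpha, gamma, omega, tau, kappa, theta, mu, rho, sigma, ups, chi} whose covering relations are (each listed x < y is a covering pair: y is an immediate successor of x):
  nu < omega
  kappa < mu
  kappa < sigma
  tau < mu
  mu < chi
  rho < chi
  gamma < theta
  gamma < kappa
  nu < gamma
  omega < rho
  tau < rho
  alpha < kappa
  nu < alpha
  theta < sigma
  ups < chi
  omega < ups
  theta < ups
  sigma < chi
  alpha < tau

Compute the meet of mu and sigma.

kappa

Common lower bounds of {mu, sigma}: alpha, gamma, kappa, nu.
The greatest among these is kappa.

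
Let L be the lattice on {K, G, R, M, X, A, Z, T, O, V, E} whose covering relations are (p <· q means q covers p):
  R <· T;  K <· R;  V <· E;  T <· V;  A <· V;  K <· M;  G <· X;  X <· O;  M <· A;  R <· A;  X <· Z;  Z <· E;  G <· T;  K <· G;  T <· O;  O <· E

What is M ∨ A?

Common upper bounds of {M, A}: A, E, V.
The least among these is A.

A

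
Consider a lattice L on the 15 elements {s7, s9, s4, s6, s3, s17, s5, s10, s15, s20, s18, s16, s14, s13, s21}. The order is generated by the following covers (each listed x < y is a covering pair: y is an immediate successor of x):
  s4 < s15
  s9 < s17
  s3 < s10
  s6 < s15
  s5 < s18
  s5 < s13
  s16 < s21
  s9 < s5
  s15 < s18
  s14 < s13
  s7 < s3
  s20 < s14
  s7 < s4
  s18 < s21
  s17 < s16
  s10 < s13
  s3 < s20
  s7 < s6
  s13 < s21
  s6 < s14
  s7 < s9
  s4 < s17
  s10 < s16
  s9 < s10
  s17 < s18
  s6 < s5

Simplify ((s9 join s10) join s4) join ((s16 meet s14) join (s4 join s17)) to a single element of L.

s9 ∨ s10 = s10
s10 ∨ s4 = s16
s16 ∧ s14 = s3
s4 ∨ s17 = s17
s3 ∨ s17 = s16
s16 ∨ s16 = s16

s16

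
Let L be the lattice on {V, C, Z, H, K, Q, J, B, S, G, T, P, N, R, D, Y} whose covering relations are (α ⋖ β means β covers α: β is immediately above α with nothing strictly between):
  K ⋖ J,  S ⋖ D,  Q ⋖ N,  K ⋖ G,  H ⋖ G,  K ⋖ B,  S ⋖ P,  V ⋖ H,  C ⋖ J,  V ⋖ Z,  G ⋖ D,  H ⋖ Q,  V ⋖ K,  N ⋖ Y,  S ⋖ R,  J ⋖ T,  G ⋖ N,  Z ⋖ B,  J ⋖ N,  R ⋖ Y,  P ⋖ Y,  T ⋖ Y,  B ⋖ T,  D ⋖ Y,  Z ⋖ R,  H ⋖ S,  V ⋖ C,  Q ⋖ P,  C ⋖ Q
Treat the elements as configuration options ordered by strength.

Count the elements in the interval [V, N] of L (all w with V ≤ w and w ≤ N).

8

The interval [V, N] = {C, G, H, J, K, N, Q, V}, which has 8 elements.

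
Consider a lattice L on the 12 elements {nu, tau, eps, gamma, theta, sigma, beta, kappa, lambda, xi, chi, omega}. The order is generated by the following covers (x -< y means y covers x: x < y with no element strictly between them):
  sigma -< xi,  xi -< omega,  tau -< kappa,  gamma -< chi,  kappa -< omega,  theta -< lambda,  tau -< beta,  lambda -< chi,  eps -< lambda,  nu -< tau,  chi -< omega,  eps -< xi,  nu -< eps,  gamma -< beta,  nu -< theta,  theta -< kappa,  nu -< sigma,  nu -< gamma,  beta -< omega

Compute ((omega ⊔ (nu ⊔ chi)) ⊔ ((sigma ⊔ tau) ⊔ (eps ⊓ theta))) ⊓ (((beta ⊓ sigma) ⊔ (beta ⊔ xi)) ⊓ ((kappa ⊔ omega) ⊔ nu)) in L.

nu ∨ chi = chi
omega ∨ chi = omega
sigma ∨ tau = omega
eps ∧ theta = nu
omega ∨ nu = omega
omega ∨ omega = omega
beta ∧ sigma = nu
beta ∨ xi = omega
nu ∨ omega = omega
kappa ∨ omega = omega
omega ∨ nu = omega
omega ∧ omega = omega
omega ∧ omega = omega

omega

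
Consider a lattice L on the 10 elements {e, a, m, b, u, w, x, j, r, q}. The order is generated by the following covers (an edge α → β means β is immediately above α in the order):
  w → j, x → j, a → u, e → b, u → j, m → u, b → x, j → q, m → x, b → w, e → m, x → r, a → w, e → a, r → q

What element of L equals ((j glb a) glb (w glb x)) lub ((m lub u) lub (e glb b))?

j ∧ a = a
w ∧ x = b
a ∧ b = e
m ∨ u = u
e ∧ b = e
u ∨ e = u
e ∨ u = u

u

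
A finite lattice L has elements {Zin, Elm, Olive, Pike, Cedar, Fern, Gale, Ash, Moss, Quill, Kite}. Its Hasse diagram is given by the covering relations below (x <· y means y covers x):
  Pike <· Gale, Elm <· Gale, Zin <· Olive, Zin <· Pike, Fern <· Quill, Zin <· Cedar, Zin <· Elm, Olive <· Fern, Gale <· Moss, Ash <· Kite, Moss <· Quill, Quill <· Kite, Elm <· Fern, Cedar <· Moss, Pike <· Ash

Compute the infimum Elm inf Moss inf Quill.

Common lower bounds of {Elm, Moss, Quill}: Elm, Zin.
The greatest among these is Elm.

Elm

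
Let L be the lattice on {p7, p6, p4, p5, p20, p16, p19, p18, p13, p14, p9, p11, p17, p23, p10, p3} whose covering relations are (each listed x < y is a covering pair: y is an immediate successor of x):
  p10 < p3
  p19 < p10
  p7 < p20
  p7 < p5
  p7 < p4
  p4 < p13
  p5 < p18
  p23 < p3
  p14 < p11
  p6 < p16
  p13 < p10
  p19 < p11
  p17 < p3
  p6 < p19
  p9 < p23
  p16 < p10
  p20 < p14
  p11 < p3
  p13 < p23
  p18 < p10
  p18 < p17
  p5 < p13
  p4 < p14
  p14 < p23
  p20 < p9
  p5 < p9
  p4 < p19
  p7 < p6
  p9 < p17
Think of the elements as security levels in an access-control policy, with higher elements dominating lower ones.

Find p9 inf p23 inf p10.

Common lower bounds of {p9, p23, p10}: p5, p7.
The greatest among these is p5.

p5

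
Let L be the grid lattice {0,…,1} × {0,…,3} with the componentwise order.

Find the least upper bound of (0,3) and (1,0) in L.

In a product of chains, the join is componentwise max, giving (1,3).

(1,3)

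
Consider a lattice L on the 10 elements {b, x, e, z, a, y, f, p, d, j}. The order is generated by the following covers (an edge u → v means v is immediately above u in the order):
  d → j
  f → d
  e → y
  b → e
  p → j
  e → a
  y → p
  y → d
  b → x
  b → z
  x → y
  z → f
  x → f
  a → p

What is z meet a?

Common lower bounds of {z, a}: b.
The greatest among these is b.

b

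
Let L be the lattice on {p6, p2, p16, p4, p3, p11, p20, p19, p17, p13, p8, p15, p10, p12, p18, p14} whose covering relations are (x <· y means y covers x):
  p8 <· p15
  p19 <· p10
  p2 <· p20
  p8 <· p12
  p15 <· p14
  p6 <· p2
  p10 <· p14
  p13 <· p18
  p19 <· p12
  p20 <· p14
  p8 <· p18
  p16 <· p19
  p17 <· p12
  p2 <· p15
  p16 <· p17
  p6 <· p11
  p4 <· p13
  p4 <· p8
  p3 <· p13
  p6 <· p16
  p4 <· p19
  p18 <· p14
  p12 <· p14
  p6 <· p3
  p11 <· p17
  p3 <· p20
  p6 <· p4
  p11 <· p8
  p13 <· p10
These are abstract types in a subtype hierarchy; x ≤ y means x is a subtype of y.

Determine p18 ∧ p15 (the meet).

Common lower bounds of {p18, p15}: p11, p4, p6, p8.
The greatest among these is p8.

p8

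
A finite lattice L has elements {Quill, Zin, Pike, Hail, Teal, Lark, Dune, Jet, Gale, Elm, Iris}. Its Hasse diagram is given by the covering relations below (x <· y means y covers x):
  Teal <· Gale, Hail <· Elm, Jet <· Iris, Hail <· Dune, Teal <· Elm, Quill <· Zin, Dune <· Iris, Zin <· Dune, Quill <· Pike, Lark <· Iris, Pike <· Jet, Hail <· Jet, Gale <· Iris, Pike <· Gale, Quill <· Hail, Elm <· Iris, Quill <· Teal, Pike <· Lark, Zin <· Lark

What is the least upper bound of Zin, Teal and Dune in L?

Common upper bounds of {Zin, Teal, Dune}: Iris.
The least among these is Iris.

Iris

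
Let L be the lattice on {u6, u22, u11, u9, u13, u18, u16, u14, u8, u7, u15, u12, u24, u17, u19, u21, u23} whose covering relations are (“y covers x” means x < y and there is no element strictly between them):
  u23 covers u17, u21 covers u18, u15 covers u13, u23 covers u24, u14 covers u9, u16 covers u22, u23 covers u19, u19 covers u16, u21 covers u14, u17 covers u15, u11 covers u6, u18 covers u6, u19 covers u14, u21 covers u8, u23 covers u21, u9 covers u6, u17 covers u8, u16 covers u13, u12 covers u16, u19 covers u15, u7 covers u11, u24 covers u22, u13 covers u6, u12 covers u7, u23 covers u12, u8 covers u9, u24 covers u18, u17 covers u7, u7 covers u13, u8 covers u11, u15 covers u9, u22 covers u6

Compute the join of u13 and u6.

Common upper bounds of {u13, u6}: u12, u13, u15, u16, u17, u19, u23, u7.
The least among these is u13.

u13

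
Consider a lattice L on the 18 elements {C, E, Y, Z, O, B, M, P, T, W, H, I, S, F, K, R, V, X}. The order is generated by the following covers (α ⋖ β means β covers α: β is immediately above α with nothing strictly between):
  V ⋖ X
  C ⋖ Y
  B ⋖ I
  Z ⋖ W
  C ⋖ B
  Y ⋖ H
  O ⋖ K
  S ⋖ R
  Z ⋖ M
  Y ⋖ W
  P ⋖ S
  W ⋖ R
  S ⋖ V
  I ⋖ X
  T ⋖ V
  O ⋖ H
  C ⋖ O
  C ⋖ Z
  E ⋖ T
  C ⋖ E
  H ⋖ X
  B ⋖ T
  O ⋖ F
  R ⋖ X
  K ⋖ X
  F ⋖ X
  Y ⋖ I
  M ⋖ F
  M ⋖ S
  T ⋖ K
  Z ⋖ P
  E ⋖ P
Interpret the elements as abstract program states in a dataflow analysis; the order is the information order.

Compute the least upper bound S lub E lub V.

Common upper bounds of {S, E, V}: V, X.
The least among these is V.

V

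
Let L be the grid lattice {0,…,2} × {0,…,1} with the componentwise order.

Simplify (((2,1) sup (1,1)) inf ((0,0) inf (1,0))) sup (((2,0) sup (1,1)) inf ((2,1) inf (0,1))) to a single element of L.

(2,1) ∨ (1,1) = (2,1)
(0,0) ∧ (1,0) = (0,0)
(2,1) ∧ (0,0) = (0,0)
(2,0) ∨ (1,1) = (2,1)
(2,1) ∧ (0,1) = (0,1)
(2,1) ∧ (0,1) = (0,1)
(0,0) ∨ (0,1) = (0,1)

(0,1)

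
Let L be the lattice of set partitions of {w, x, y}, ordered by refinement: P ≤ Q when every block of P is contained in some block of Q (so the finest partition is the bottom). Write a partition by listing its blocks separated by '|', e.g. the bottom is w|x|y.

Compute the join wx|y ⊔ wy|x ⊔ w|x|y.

wxy

Common upper bounds of {wx|y, wy|x, w|x|y}: wxy.
The least among these is wxy.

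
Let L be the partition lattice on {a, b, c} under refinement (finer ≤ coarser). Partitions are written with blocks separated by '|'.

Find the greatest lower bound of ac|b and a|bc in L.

Common lower bounds of {ac|b, a|bc}: a|b|c.
The greatest among these is a|b|c.

a|b|c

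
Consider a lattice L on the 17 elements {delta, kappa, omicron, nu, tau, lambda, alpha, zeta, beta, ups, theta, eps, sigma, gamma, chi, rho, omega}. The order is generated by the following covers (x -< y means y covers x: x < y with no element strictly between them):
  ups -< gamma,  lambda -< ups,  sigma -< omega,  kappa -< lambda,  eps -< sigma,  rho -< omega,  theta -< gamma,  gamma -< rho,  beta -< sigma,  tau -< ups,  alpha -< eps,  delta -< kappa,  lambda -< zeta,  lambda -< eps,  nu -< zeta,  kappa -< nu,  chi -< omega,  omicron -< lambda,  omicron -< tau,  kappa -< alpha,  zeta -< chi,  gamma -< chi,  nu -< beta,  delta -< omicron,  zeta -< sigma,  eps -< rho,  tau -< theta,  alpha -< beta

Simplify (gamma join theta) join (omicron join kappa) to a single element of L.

gamma ∨ theta = gamma
omicron ∨ kappa = lambda
gamma ∨ lambda = gamma

gamma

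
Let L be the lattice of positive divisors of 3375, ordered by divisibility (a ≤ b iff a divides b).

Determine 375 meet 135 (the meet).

In the divisibility order, the meet is the greatest common divisor: gcd(375, 135) = 15.

15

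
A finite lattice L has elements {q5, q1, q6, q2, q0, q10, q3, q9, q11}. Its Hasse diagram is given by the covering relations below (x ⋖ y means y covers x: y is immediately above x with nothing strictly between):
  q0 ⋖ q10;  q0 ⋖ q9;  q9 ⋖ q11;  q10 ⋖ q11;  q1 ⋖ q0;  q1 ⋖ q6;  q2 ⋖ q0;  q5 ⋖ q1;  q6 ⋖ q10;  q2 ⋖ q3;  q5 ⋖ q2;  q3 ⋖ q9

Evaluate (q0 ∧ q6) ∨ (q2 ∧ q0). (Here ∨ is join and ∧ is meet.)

q0 ∧ q6 = q1
q2 ∧ q0 = q2
q1 ∨ q2 = q0

q0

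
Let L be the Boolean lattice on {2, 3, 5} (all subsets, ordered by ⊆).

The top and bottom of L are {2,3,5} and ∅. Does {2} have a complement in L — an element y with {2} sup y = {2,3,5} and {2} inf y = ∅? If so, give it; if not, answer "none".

Need y with {2} ∨ y = {2,3,5} and {2} ∧ y = ∅.
Checking each element gives: {3,5}.

{3,5}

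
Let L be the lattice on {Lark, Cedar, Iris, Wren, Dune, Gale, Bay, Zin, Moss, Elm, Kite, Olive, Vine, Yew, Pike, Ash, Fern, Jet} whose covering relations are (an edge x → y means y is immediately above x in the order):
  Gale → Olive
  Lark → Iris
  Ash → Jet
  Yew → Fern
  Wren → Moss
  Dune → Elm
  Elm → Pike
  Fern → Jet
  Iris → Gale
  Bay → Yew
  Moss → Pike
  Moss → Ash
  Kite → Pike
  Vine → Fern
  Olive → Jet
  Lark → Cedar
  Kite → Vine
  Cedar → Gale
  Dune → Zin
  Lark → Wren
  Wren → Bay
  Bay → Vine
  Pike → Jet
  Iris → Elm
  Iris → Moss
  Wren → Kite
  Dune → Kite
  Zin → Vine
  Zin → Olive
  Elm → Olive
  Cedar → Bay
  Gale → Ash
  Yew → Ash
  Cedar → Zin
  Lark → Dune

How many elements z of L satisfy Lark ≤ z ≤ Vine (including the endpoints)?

The interval [Lark, Vine] = {Bay, Cedar, Dune, Kite, Lark, Vine, Wren, Zin}, which has 8 elements.

8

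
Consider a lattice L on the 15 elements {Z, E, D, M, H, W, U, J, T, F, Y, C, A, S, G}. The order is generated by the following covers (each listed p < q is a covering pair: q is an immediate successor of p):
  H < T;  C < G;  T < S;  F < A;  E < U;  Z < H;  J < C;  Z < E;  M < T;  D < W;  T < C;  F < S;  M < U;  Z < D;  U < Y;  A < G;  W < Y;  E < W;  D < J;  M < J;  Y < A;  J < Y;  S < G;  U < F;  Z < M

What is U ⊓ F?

Common lower bounds of {U, F}: E, M, U, Z.
The greatest among these is U.

U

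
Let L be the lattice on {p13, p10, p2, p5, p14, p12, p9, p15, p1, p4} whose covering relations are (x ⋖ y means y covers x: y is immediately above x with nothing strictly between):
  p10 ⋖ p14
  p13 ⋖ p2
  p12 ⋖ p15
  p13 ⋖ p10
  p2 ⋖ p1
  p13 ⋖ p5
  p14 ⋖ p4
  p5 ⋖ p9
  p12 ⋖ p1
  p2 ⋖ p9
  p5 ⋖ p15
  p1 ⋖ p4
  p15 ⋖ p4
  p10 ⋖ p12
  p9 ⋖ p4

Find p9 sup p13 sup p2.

p9

Common upper bounds of {p9, p13, p2}: p4, p9.
The least among these is p9.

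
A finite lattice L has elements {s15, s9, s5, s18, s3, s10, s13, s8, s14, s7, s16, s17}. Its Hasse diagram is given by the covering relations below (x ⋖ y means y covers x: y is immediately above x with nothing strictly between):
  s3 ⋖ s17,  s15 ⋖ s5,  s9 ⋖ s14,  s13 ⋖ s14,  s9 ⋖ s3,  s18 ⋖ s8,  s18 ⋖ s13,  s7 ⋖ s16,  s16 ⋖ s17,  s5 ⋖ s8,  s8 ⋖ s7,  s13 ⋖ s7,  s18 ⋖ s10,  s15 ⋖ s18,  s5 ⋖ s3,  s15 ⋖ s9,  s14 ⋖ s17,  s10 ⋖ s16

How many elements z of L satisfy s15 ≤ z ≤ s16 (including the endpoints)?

The interval [s15, s16] = {s10, s13, s15, s16, s18, s5, s7, s8}, which has 8 elements.

8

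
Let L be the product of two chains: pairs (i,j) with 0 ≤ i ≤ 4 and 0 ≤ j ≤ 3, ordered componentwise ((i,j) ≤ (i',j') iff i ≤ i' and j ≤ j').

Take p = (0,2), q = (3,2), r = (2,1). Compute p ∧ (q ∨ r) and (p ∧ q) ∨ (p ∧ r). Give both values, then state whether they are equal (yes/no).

(0,2); (0,2); yes

q ∨ r = (3,2), so p ∧ (q ∨ r) = (0,2) ∧ (3,2) = (0,2).
p ∧ q = (0,2) and p ∧ r = (0,1), so (p ∧ q) ∨ (p ∧ r) = (0,2) ∨ (0,1) = (0,2).
Equal: yes.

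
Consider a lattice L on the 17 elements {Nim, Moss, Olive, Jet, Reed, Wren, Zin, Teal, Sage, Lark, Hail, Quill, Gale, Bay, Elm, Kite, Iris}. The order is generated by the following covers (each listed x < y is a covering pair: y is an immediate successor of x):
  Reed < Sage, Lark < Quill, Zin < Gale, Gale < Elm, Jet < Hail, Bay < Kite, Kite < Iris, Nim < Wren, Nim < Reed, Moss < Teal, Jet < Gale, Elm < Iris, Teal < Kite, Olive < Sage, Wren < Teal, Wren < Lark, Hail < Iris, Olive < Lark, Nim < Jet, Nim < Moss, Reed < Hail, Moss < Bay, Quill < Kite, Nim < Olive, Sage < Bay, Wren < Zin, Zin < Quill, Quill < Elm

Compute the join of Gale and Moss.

Iris

Common upper bounds of {Gale, Moss}: Iris.
The least among these is Iris.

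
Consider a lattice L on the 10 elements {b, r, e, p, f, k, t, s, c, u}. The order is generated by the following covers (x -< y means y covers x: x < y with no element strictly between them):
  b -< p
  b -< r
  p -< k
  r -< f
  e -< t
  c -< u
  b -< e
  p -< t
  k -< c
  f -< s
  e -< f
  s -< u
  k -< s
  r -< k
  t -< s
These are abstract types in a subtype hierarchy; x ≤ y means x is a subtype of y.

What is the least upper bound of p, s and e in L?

s

Common upper bounds of {p, s, e}: s, u.
The least among these is s.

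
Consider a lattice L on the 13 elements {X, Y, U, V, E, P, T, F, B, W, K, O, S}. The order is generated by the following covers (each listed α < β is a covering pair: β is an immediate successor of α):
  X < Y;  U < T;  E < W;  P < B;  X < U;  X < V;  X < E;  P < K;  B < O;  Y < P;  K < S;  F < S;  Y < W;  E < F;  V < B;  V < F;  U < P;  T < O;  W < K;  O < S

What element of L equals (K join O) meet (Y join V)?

B

K ∨ O = S
Y ∨ V = B
S ∧ B = B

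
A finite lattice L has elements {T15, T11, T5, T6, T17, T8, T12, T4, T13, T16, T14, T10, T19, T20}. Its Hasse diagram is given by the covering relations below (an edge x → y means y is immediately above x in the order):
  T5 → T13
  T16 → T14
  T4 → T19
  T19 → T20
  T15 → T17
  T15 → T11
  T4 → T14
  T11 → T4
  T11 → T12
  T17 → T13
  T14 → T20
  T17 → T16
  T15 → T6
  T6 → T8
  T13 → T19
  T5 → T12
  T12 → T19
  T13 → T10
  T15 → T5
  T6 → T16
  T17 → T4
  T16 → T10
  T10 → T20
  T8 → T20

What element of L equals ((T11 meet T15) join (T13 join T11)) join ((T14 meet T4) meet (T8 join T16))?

T11 ∧ T15 = T15
T13 ∨ T11 = T19
T15 ∨ T19 = T19
T14 ∧ T4 = T4
T8 ∨ T16 = T20
T4 ∧ T20 = T4
T19 ∨ T4 = T19

T19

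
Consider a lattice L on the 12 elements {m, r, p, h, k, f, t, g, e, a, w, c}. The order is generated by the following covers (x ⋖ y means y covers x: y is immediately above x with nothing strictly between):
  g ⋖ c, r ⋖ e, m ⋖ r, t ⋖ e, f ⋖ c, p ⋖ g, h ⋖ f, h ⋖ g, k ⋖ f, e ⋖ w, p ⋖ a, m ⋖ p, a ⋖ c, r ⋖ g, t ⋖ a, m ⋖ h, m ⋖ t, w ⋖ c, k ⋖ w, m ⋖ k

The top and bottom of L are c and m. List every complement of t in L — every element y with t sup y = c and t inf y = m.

f, g, h

Need y with t ∨ y = c and t ∧ y = m.
Checking each element gives: f, g, h.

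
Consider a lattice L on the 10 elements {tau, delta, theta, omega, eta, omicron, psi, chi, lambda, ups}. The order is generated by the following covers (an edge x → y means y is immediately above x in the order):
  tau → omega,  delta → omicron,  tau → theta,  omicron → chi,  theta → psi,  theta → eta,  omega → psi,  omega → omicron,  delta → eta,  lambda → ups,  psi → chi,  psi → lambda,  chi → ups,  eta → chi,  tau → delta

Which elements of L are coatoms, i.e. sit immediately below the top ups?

chi, lambda

The coatoms are exactly the elements covered by ups: chi, lambda.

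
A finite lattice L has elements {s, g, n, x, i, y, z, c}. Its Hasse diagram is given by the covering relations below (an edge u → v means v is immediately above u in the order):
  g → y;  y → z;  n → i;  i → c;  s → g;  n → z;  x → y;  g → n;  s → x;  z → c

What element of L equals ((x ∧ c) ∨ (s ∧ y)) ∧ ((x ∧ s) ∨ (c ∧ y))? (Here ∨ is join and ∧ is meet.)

x

x ∧ c = x
s ∧ y = s
x ∨ s = x
x ∧ s = s
c ∧ y = y
s ∨ y = y
x ∧ y = x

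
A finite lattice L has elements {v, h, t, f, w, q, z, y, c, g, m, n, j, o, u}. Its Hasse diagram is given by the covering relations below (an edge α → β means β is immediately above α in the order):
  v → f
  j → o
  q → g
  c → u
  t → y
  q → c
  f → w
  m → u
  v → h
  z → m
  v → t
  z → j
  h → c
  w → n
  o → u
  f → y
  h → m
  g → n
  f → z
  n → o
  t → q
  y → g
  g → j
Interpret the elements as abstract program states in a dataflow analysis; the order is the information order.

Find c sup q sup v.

Common upper bounds of {c, q, v}: c, u.
The least among these is c.

c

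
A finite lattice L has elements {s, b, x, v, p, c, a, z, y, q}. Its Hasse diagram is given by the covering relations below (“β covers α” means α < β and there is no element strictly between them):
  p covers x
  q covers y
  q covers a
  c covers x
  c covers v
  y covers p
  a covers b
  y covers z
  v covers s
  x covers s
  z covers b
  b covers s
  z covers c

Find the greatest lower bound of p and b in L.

s

Common lower bounds of {p, b}: s.
The greatest among these is s.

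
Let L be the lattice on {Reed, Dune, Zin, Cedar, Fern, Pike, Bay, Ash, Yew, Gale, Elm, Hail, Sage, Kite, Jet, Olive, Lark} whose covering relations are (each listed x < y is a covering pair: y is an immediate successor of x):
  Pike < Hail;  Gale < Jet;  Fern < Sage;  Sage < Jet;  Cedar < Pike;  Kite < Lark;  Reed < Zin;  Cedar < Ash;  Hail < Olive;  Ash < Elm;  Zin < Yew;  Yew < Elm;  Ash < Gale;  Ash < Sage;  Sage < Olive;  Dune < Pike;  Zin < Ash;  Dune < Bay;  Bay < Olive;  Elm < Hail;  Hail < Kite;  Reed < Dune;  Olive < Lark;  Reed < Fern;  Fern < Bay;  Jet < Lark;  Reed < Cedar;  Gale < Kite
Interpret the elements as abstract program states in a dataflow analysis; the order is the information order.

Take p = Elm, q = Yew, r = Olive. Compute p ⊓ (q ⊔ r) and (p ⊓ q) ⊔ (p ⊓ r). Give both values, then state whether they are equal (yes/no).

Elm; Elm; yes

q ⊔ r = Olive, so p ⊓ (q ⊔ r) = Elm ⊓ Olive = Elm.
p ⊓ q = Yew and p ⊓ r = Elm, so (p ⊓ q) ⊔ (p ⊓ r) = Yew ⊔ Elm = Elm.
Equal: yes.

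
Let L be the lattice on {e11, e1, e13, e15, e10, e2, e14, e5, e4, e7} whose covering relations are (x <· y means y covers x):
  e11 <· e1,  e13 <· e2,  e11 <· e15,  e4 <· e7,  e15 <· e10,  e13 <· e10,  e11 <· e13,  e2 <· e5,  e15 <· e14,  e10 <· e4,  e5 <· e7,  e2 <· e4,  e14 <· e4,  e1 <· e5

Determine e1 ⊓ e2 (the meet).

e11

Common lower bounds of {e1, e2}: e11.
The greatest among these is e11.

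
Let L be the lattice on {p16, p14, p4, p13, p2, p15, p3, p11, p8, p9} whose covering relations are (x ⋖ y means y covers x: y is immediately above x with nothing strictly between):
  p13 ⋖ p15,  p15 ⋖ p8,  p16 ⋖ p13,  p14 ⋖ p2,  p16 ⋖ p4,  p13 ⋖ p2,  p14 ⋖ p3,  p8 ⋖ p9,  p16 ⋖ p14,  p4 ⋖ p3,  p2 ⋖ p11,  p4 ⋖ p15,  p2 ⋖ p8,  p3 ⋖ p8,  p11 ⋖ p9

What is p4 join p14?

Common upper bounds of {p4, p14}: p3, p8, p9.
The least among these is p3.

p3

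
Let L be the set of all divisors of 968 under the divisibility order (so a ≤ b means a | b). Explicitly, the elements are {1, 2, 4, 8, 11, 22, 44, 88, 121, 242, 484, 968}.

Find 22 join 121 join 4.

484

In the divisibility order, the join is the least common multiple: lcm(22, 121, 4) = 484.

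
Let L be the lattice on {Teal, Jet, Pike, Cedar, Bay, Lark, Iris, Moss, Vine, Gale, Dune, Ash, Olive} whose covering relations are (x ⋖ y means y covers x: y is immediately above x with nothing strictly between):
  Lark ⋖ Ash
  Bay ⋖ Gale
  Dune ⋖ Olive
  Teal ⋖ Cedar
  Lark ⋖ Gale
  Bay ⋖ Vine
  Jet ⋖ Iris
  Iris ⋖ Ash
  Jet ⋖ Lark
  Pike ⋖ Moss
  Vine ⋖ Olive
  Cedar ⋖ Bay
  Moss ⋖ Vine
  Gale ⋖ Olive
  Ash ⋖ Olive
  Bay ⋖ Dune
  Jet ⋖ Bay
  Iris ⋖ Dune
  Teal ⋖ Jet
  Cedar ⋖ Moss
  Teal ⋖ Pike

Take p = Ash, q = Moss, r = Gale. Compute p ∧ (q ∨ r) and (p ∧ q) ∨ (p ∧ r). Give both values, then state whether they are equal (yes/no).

Ash; Lark; no

q ∨ r = Olive, so p ∧ (q ∨ r) = Ash ∧ Olive = Ash.
p ∧ q = Teal and p ∧ r = Lark, so (p ∧ q) ∨ (p ∧ r) = Teal ∨ Lark = Lark.
Equal: no.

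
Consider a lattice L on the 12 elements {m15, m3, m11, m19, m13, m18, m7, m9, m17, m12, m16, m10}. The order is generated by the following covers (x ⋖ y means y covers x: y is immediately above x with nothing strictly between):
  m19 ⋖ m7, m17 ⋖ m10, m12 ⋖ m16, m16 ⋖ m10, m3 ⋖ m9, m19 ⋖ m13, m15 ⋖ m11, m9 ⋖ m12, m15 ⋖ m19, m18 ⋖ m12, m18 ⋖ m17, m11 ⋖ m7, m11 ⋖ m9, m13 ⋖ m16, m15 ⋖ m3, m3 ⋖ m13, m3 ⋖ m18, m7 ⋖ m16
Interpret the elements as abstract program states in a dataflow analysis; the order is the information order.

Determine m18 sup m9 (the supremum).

Common upper bounds of {m18, m9}: m10, m12, m16.
The least among these is m12.

m12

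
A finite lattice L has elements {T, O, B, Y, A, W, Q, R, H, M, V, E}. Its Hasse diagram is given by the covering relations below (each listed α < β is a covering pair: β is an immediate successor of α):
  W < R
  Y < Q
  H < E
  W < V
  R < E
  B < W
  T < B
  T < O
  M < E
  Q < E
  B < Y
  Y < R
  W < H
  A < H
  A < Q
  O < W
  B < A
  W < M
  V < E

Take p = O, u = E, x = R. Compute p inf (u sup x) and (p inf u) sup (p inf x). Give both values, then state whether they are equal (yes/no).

O; O; yes

u sup x = E, so p inf (u sup x) = O inf E = O.
p inf u = O and p inf x = O, so (p inf u) sup (p inf x) = O sup O = O.
Equal: yes.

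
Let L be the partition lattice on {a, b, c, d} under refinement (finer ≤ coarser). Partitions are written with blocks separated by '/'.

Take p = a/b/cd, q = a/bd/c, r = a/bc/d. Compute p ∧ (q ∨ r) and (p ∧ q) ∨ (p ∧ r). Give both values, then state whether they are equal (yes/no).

q ∨ r = a/bcd, so p ∧ (q ∨ r) = a/b/cd ∧ a/bcd = a/b/cd.
p ∧ q = a/b/c/d and p ∧ r = a/b/c/d, so (p ∧ q) ∨ (p ∧ r) = a/b/c/d ∨ a/b/c/d = a/b/c/d.
Equal: no.

a/b/cd; a/b/c/d; no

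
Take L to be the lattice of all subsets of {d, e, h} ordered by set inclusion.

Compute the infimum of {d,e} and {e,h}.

{e}

Under ⊆, meet is intersection: {d,e} ∩ {e,h} = {e}.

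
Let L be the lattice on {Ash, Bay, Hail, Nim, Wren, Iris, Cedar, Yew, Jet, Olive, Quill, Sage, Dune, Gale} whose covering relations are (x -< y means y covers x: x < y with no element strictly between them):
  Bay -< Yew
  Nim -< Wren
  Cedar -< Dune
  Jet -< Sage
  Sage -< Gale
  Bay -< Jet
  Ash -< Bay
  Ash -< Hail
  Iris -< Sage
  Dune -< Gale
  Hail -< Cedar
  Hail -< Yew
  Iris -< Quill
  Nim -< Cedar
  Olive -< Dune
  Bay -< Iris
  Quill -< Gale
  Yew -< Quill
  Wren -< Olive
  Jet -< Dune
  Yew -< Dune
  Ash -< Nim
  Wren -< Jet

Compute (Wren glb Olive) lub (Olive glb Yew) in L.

Wren ∧ Olive = Wren
Olive ∧ Yew = Ash
Wren ∨ Ash = Wren

Wren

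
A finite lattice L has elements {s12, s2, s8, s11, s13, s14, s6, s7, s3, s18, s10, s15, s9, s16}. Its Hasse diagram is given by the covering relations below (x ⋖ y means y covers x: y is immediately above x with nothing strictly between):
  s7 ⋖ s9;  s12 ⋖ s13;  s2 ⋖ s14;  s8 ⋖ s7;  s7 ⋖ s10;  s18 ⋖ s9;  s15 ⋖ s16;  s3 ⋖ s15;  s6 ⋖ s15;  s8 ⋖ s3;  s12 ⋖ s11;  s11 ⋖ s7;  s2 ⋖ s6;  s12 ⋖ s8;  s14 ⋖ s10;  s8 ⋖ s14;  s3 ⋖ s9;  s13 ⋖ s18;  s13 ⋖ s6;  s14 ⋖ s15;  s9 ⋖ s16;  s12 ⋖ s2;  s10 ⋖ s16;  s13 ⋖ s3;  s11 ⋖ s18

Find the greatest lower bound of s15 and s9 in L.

s3

Common lower bounds of {s15, s9}: s12, s13, s3, s8.
The greatest among these is s3.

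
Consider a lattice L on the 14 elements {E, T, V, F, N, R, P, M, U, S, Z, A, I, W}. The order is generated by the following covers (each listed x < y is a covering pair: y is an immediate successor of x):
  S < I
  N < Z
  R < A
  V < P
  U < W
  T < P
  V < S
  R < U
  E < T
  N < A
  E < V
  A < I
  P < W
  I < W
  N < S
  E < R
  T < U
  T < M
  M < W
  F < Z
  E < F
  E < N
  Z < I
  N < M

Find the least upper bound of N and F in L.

Common upper bounds of {N, F}: I, W, Z.
The least among these is Z.

Z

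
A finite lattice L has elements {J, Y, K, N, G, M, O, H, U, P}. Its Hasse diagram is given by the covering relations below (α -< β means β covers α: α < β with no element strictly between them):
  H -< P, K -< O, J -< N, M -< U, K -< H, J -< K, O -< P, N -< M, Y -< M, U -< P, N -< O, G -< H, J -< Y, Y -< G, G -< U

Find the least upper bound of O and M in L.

Common upper bounds of {O, M}: P.
The least among these is P.

P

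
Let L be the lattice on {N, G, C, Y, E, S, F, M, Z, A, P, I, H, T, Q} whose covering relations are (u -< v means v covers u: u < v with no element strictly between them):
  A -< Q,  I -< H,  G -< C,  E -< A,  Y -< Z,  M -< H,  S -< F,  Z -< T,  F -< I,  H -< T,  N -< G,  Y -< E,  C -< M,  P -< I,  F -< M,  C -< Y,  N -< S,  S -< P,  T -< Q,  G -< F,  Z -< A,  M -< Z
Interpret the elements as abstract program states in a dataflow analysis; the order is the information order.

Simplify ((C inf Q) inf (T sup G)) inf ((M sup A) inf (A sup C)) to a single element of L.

C ∧ Q = C
T ∨ G = T
C ∧ T = C
M ∨ A = A
A ∨ C = A
A ∧ A = A
C ∧ A = C

C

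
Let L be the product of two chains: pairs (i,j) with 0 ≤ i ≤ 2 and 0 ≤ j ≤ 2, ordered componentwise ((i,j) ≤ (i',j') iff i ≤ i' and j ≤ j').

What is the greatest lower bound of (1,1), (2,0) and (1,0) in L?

(1,0)

In a product of chains, the meet is componentwise min, giving (1,0).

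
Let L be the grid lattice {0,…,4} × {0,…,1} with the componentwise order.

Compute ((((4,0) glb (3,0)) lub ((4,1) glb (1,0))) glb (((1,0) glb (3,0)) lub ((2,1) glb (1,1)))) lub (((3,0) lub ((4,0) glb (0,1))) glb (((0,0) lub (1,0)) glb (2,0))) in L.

(1,0)

(4,0) ∧ (3,0) = (3,0)
(4,1) ∧ (1,0) = (1,0)
(3,0) ∨ (1,0) = (3,0)
(1,0) ∧ (3,0) = (1,0)
(2,1) ∧ (1,1) = (1,1)
(1,0) ∨ (1,1) = (1,1)
(3,0) ∧ (1,1) = (1,0)
(4,0) ∧ (0,1) = (0,0)
(3,0) ∨ (0,0) = (3,0)
(0,0) ∨ (1,0) = (1,0)
(1,0) ∧ (2,0) = (1,0)
(3,0) ∧ (1,0) = (1,0)
(1,0) ∨ (1,0) = (1,0)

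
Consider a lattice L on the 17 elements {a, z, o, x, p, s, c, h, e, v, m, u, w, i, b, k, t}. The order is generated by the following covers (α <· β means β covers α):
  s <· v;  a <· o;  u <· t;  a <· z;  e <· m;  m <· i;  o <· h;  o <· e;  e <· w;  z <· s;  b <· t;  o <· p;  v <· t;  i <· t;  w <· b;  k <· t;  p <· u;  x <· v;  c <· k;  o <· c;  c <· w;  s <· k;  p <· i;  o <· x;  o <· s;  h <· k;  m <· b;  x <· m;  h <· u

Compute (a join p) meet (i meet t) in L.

p

a ∨ p = p
i ∧ t = i
p ∧ i = p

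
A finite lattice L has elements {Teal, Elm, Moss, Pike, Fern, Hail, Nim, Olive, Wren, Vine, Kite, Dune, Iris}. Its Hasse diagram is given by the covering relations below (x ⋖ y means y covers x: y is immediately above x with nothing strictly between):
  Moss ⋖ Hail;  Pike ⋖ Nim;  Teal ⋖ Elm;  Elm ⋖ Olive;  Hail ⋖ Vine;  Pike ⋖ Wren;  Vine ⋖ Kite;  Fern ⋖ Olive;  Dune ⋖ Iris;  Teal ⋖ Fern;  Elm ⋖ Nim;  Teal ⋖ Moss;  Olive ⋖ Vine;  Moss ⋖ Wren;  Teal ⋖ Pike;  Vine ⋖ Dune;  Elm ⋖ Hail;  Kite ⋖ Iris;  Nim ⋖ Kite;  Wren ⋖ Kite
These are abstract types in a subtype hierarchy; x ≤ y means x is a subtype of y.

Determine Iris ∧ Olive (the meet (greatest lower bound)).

Olive

Common lower bounds of {Iris, Olive}: Elm, Fern, Olive, Teal.
The greatest among these is Olive.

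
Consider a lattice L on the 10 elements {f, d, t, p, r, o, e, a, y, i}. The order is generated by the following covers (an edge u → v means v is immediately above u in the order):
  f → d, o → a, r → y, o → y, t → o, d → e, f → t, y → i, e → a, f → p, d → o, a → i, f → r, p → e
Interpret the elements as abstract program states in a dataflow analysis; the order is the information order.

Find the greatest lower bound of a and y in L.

o

Common lower bounds of {a, y}: d, f, o, t.
The greatest among these is o.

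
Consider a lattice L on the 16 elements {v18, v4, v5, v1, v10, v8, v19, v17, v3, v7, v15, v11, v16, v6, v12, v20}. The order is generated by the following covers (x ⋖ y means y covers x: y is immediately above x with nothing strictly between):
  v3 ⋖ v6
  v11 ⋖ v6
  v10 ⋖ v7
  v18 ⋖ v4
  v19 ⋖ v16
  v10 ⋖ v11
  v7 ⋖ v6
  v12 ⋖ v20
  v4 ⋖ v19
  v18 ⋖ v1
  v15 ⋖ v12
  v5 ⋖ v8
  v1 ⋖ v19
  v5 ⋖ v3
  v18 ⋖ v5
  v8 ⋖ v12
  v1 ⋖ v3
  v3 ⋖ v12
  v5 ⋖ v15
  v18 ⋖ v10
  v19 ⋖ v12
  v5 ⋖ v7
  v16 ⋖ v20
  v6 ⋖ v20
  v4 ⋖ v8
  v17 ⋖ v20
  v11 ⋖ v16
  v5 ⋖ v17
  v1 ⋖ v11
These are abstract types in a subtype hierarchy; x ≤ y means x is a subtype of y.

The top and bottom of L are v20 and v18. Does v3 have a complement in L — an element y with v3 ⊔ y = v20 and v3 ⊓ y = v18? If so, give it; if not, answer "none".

none

For every candidate y, either v3 ∨ y ≠ v20 or v3 ∧ y ≠ v18; no complement exists.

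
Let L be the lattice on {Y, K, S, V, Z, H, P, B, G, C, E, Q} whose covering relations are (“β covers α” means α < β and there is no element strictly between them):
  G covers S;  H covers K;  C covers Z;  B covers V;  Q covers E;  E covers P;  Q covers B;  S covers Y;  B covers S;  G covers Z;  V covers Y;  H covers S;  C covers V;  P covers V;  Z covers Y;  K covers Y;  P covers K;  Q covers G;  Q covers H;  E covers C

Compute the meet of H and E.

Common lower bounds of {H, E}: K, Y.
The greatest among these is K.

K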